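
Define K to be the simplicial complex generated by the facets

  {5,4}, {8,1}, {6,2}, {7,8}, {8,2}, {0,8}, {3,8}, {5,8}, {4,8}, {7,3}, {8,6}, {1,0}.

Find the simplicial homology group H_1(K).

K has 9 vertices, 12 edges.
rank ∂_1 = 8, rank ∂_2 = 0 ⇒ b_1 = 12 − 8 − 0 = 4. So H_1 ≅ Z^4.

H_1 ≅ Z^4.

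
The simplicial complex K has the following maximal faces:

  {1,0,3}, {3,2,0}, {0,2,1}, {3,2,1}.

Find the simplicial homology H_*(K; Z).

K has 4 vertices, 6 edges, 4 triangles.
rank ∂_0 = 0, rank ∂_1 = 3 ⇒ b_0 = 4 − 0 − 3 = 1; all invariant factors of ∂_1 are 1 so no torsion. So H_0 = Z.
rank ∂_1 = 3, rank ∂_2 = 3 ⇒ b_1 = 6 − 3 − 3 = 0; all invariant factors of ∂_2 are 1 so no torsion. So H_1 = 0.
rank ∂_2 = 3, rank ∂_3 = 0 ⇒ b_2 = 4 − 3 − 0 = 1. So H_2 = Z.

H_0 = Z,  H_1 = 0,  H_2 = Z.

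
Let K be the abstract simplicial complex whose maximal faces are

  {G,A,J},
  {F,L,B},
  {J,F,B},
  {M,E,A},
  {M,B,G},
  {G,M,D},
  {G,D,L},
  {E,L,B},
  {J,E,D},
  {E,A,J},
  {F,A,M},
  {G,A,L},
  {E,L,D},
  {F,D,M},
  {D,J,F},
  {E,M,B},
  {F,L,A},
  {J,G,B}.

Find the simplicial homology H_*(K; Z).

H_0 = Z,  H_1 = Z^2,  H_2 = Z.

Order the vertices as A < B < D < E < F < G < J < L < M. Listing each simplex with vertices in this order, K has dimension 2 with simplices:

  0-simplices (9): A, B, D, E, F, G, J, L, M
  1-simplices (27): AE, AF, AG, AJ, AL, AM, BE, BF, BG, BJ, BL, BM, DE, DF, DG, DJ, DL, DM, EJ, EL, EM, FJ, FL, FM, GJ, GL, GM
  2-simplices (18): AEJ, AEM, AFL, AFM, AGJ, AGL, BEL, BEM, BFJ, BFL, BGJ, BGM, DEJ, DEL, DFJ, DFM, DGL, DGM

Hence C_0 ≅ Z^9, C_1 ≅ Z^27, C_2 ≅ Z^18.

The boundary map ∂_1: C_1 → C_0 is given by ∂[p,q] = [q] − [p]. For instance
  ∂BJ = J − B.
As a 9×27 matrix over Z this has rank 8, with invariant factors (1,1,1,1,1,1,1,1).

Boundary ∂_2: C_2 → C_1 maps a triangle to the signed sum of its edges. For instance
  ∂DFJ = FJ − DJ + DF,
  ∂AFM = FM − AM + AF.
As a 27×18 matrix over Z this has rank 17, with invariant factors (1,1,1,1,1,1,1,1,1,1,1,1,1,1,1,1,1).

Now H_k = ker ∂_k / im ∂_{k+1}, so:

  H_0: rank C_0 − rank ∂_1 = 9 − 8 = 1, and the invariant factors of ∂_1 are all 1, so H_0 = Z.
  H_1: rank ker ∂_1 − rank ∂_2 = (27 − 8) − 17 = 2, and the invariant factors of ∂_2 are all 1, so H_1 = Z^2.
  H_2: rank ker ∂_2 − rank ∂_3 = (18 − 17) − 0 = 1, and there is no ∂_3, so H_2 = Z.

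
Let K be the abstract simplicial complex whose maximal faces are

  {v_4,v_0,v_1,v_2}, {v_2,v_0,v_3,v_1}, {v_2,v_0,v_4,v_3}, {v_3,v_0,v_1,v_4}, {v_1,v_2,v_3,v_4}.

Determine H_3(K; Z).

H_3 ≅ Z.

Order the vertices as v_0 < v_1 < v_2 < v_3 < v_4. Listing each simplex with vertices in this order, K has dimension 3 with simplices:

  0-simplices (5): [v_0], [v_1], [v_2], [v_3], [v_4]
  1-simplices (10): [v_0,v_1], [v_0,v_2], [v_0,v_3], [v_0,v_4], [v_1,v_2], [v_1,v_3], [v_1,v_4], [v_2,v_3], [v_2,v_4], [v_3,v_4]
  2-simplices (10): [v_0,v_1,v_2], [v_0,v_1,v_3], [v_0,v_1,v_4], [v_0,v_2,v_3], [v_0,v_2,v_4], [v_0,v_3,v_4], [v_1,v_2,v_3], [v_1,v_2,v_4], [v_1,v_3,v_4], [v_2,v_3,v_4]
  3-simplices (5): [v_0,v_1,v_2,v_3], [v_0,v_1,v_2,v_4], [v_0,v_1,v_3,v_4], [v_0,v_2,v_3,v_4], [v_1,v_2,v_3,v_4]

giving chain groups C_0 ≅ Z^5, C_1 ≅ Z^10, C_2 ≅ Z^10, C_3 ≅ Z^5.

Boundary ∂_1: C_1 → C_0 maps an edge to its endpoints' difference, ∂[p,q] = q − p. For instance
  ∂[v_0,v_4] = [v_4] − [v_0].
The 5×10 boundary matrix has rank 4 and Smith normal form diag(1,1,1,1).

Boundary ∂_2: C_2 → C_1 maps a triangle to the signed sum of its edges. For instance
  ∂[v_1,v_3,v_4] = [v_3,v_4] − [v_1,v_4] + [v_1,v_3],
  ∂[v_0,v_1,v_3] = [v_1,v_3] − [v_0,v_3] + [v_0,v_1].
The 10×10 boundary matrix has rank 6 and Smith normal form diag(1,1,1,1,1,1).

Boundary ∂_3: C_3 → C_2 sends each 3-simplex σ to the alternating sum Σ_i (−1)^i (σ with its i-th vertex removed). For instance
  ∂[v_0,v_1,v_2,v_4] = [v_1,v_2,v_4] − [v_0,v_2,v_4] + [v_0,v_1,v_4] − [v_0,v_1,v_2],
  ∂[v_0,v_2,v_3,v_4] = [v_2,v_3,v_4] − [v_0,v_3,v_4] + [v_0,v_2,v_4] − [v_0,v_2,v_3].
This gives a 10×5 integer matrix of rank 4; reducing to Smith normal form yields diagonal entries (1,1,1,1).

Computing H_k = (kernel of ∂_k) / (image of ∂_{k+1}):

  H_3: rank ker ∂_3 − rank ∂_4 = (5 − 4) − 0 = 1, and there is no ∂_4, so H_3 ≅ Z.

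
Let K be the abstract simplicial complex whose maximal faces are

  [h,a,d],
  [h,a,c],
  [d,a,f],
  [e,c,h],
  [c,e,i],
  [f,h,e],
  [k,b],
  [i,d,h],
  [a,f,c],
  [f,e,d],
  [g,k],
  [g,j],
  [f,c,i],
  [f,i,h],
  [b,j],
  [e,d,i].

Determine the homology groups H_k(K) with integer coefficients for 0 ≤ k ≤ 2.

We work with the vertex ordering a < b < c < d < e < f < g < h < i < j < k. The simplices of K, each written with vertices in increasing order, are:

  0-simplices (11): a, b, c, d, e, f, g, h, i, j, k
  1-simplices (22): ac, ad, af, ah, bj, bk, ce, cf, ch, ci, de, df, dh, di, ef, eh, ei, fh, fi, gj, gk, hi
  2-simplices (12): acf, ach, adf, adh, ceh, cei, cfi, def, dei, dhi, efh, fhi

giving chain groups C_0 ≅ Z^11, C_1 ≅ Z^22, C_2 ≅ Z^12.

The boundary map ∂_1: C_1 → C_0 sends each edge [p,q] (with p < q) to q − p. For instance
  ∂eh = h − e.
This gives a 11×22 integer matrix of rank 9; reducing to Smith normal form yields diagonal entries (1,1,1,1,1,1,1,1,1).

∂_2: C_2 → C_1 sends each 2-simplex [p,q,r] to [q,r] − [p,r] + [p,q]. For instance
  ∂adh = dh − ah + ad,
  ∂acf = cf − af + ac.
This gives a 22×12 integer matrix of rank 12; reducing to Smith normal form yields diagonal entries (1,1,1,1,1,1,1,1,1,1,1,2).

Now H_k = ker ∂_k / im ∂_{k+1}, so:

  H_0: rank C_0 − rank ∂_1 = 11 − 9 = 2, and the invariant factors of ∂_1 are all 1, so H_0 ≅ Z^2.
  H_1: rank ker ∂_1 − rank ∂_2 = (22 − 9) − 12 = 1, and ∂_2 has invariant factor 2 > 1, so H_1 ≅ Z ⊕ Z_2.
  H_2: rank ker ∂_2 − rank ∂_3 = (12 − 12) − 0 = 0, and there is no ∂_3, so H_2 ≅ 0.

As a check, the Euler characteristic is 11 − 22 + 12 = 1, which agrees with 2 − 1 + 0 = 1.
(K is a triangulation of the disjoint union of the circle S^1 and the real projective plane RP^2.)

H_0 ≅ Z^2,  H_1 ≅ Z ⊕ Z_2,  H_2 = 0.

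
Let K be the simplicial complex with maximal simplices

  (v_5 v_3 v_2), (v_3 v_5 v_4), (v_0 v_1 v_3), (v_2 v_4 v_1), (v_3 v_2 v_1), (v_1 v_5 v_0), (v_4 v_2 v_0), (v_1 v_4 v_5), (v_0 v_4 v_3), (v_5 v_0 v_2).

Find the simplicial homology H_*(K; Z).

H_0 = Z,  H_1 = Z_2,  H_2 = 0.

K has 6 vertices, 15 edges, 10 triangles.
rank ∂_0 = 0, rank ∂_1 = 5 ⇒ b_0 = 6 − 0 − 5 = 1; all invariant factors of ∂_1 are 1 so no torsion. So H_0 ≅ Z.
rank ∂_1 = 5, rank ∂_2 = 10 ⇒ b_1 = 15 − 5 − 10 = 0; ∂_2 has invariant factor(s) [2] giving torsion. So H_1 ≅ Z_2.
rank ∂_2 = 10, rank ∂_3 = 0 ⇒ b_2 = 10 − 10 − 0 = 0. So H_2 ≅ 0.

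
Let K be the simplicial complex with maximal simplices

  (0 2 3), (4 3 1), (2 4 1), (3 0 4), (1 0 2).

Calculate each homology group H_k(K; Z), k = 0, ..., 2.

Fix the vertex order 0 < 1 < 2 < 3 < 4 and write every simplex with vertices in increasing order. Then dim K = 2 and the simplices of K are:

  0-simplices (5): [0], [1], [2], [3], [4]
  1-simplices (10): [0,1], [0,2], [0,3], [0,4], [1,2], [1,3], [1,4], [2,3], [2,4], [3,4]
  2-simplices (5): [0,1,2], [0,2,3], [0,3,4], [1,2,4], [1,3,4]

Hence C_0 ≅ Z^5, C_1 ≅ Z^10, C_2 ≅ Z^5.

Boundary ∂_1: C_1 → C_0 is given by ∂[p,q] = [q] − [p].
The resulting 5×10 matrix has rank 4, and its Smith normal form has invariant factors (1,1,1,1).

∂_2: C_2 → C_1 acts by ∂[p,q,r] = [q,r] − [p,r] + [p,q]. For instance
  ∂[1,2,4] = [2,4] − [1,4] + [1,2],
  ∂[1,3,4] = [3,4] − [1,4] + [1,3].
The 10×5 boundary matrix has rank 5 and Smith normal form diag(1,1,1,1,1).

Now H_k = ker ∂_k / im ∂_{k+1}, so:

  H_0: rank C_0 − rank ∂_1 = 5 − 4 = 1, and the invariant factors of ∂_1 are all 1, so H_0 = Z.
  H_1: rank ker ∂_1 − rank ∂_2 = (10 − 4) − 5 = 1, and the invariant factors of ∂_2 are all 1, so H_1 = Z.
  H_2: rank ker ∂_2 − rank ∂_3 = (5 − 5) − 0 = 0, and there is no ∂_3, so H_2 = 0.

H_0 = Z,  H_1 = Z,  H_2 = 0.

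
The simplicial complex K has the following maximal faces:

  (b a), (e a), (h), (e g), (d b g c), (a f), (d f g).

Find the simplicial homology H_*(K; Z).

H_0 ≅ Z^2,  H_1 ≅ Z^2,  H_2 = 0,  H_3 = 0.

K has 8 vertices, 12 edges, 5 triangles, 1 3-simplex.
rank ∂_0 = 0, rank ∂_1 = 6 ⇒ b_0 = 8 − 0 − 6 = 2; all invariant factors of ∂_1 are 1 so no torsion. So H_0 = Z^2.
rank ∂_1 = 6, rank ∂_2 = 4 ⇒ b_1 = 12 − 6 − 4 = 2; all invariant factors of ∂_2 are 1 so no torsion. So H_1 = Z^2.
rank ∂_2 = 4, rank ∂_3 = 1 ⇒ b_2 = 5 − 4 − 1 = 0; all invariant factors of ∂_3 are 1 so no torsion. So H_2 = 0.
rank ∂_3 = 1, rank ∂_4 = 0 ⇒ b_3 = 1 − 1 − 0 = 0. So H_3 = 0.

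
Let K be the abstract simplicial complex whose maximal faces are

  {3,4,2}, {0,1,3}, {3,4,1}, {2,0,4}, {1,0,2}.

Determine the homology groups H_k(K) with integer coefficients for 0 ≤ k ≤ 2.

H_0 ≅ Z,  H_1 ≅ Z,  H_2 = 0.

Order the vertices as 0 < 1 < 2 < 3 < 4. Listing each simplex with vertices in this order, K has dimension 2 with simplices:

  0-simplices (5): [0], [1], [2], [3], [4]
  1-simplices (10): [0,1], [0,2], [0,3], [0,4], [1,2], [1,3], [1,4], [2,3], [2,4], [3,4]
  2-simplices (5): [0,1,2], [0,1,3], [0,2,4], [1,3,4], [2,3,4]

Hence C_0 ≅ Z^5, C_1 ≅ Z^10, C_2 ≅ Z^5.

∂_1: C_1 → C_0 is given by ∂[p,q] = [q] − [p].
This gives a 5×10 integer matrix of rank 4; reducing to Smith normal form yields diagonal entries (1,1,1,1).

∂_2: C_2 → C_1 maps a triangle to the signed sum of its edges. For instance
  ∂[0,1,3] = [1,3] − [0,3] + [0,1],
  ∂[1,3,4] = [3,4] − [1,4] + [1,3].
As a 10×5 matrix over Z this has rank 5, with invariant factors (1,1,1,1,1).

From H_k ≅ ker(∂_k) / im(∂_{k+1}) we obtain:

  H_0: rank C_0 − rank ∂_1 = 5 − 4 = 1, and the invariant factors of ∂_1 are all 1, so H_0 = Z.
  H_1: rank ker ∂_1 − rank ∂_2 = (10 − 4) − 5 = 1, and the invariant factors of ∂_2 are all 1, so H_1 = Z.
  H_2: rank ker ∂_2 − rank ∂_3 = (5 − 5) − 0 = 0, and there is no ∂_3, so H_2 = 0.

As a check, the Euler characteristic is 5 − 10 + 5 = 0, which agrees with 1 − 1 + 0 = 0.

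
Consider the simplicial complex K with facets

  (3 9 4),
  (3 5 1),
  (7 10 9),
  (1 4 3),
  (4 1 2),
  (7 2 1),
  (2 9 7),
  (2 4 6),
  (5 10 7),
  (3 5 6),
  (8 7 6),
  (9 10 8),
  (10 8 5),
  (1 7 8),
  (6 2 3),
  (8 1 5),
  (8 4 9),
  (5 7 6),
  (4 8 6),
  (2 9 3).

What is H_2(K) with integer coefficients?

Fix the vertex order 1 < 2 < 3 < 4 < 5 < 6 < 7 < 8 < 9 < 10 and write every simplex with vertices in increasing order. Then dim K = 2 and the simplices of K are:

  0-simplices (10): [1], [2], [3], [4], [5], [6], [7], [8], [9], [10]
  1-simplices (30): (30 of them)
  2-simplices (20): (20 of them)

Hence C_0 ≅ Z^10, C_1 ≅ Z^30, C_2 ≅ Z^20.

Boundary ∂_1: C_1 → C_0 maps an edge to its endpoints' difference, ∂[p,q] = q − p. For instance
  ∂[8,10] = [10] − [8].
As a 10×30 matrix over Z this has rank 9, with invariant factors (1,1,1,1,1,1,1,1,1).

The boundary map ∂_2: C_2 → C_1 sends each 2-simplex [p,q,r] to [q,r] − [p,r] + [p,q]. For instance
  ∂[2,3,9] = [3,9] − [2,9] + [2,3],
  ∂[4,6,8] = [6,8] − [4,8] + [4,6].
This gives a 30×20 integer matrix of rank 20; reducing to Smith normal form yields diagonal entries (1,1,1,1,1,1,1,1,1,1,1,1,1,1,1,1,1,1,1,2).

Computing H_k = (kernel of ∂_k) / (image of ∂_{k+1}):

  H_2: rank ker ∂_2 − rank ∂_3 = (20 − 20) − 0 = 0, and there is no ∂_3, so H_2 ≅ 0.

H_2 ≅ 0.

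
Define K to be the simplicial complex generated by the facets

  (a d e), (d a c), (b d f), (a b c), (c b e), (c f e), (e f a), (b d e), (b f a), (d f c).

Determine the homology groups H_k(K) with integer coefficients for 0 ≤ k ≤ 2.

H_0 = Z,  H_1 = Z/2Z,  H_2 = 0.

Fix the vertex order a < b < c < d < e < f and write every simplex with vertices in increasing order. Then dim K = 2 and the simplices of K are:

  0-simplices (6): a, b, c, d, e, f
  1-simplices (15): ab, ac, ad, ae, af, bc, bd, be, bf, cd, ce, cf, de, df, ef
  2-simplices (10): abc, abf, acd, ade, aef, bce, bde, bdf, cdf, cef

Hence C_0 ≅ Z^6, C_1 ≅ Z^15, C_2 ≅ Z^10.

∂_1: C_1 → C_0 maps an edge to its endpoints' difference, ∂[p,q] = q − p. For instance
  ∂de = e − d.
As a 6×15 matrix over Z this has rank 5, with invariant factors (1,1,1,1,1).

The boundary map ∂_2: C_2 → C_1 acts by ∂[p,q,r] = [q,r] − [p,r] + [p,q]. For instance
  ∂cdf = df − cf + cd,
  ∂cef = ef − cf + ce.
The resulting 15×10 matrix has rank 10, and its Smith normal form has invariant factors (1,1,1,1,1,1,1,1,1,2).

From H_k ≅ ker(∂_k) / im(∂_{k+1}) we obtain:

  H_0: rank C_0 − rank ∂_1 = 6 − 5 = 1, and the invariant factors of ∂_1 are all 1, so H_0 ≅ Z.
  H_1: rank ker ∂_1 − rank ∂_2 = (15 − 5) − 10 = 0, and ∂_2 has invariant factor 2 > 1, so H_1 ≅ Z/2Z.
  H_2: rank ker ∂_2 − rank ∂_3 = (10 − 10) − 0 = 0, and there is no ∂_3, so H_2 ≅ 0.

(K is a triangulation of the real projective plane RP^2.)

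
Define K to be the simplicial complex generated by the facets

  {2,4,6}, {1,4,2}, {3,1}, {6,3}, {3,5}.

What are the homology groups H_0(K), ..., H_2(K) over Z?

Take the total order 1 < 2 < 3 < 4 < 5 < 6 on the vertex set. Then K (dimension 2) consists of the simplices:

  0-simplices (6): [1], [2], [3], [4], [5], [6]
  1-simplices (8): [1,2], [1,3], [1,4], [2,4], [2,6], [3,5], [3,6], [4,6]
  2-simplices (2): [1,2,4], [2,4,6]

giving chain groups C_0 ≅ Z^6, C_1 ≅ Z^8, C_2 ≅ Z^2.

∂_1: C_1 → C_0 maps an edge to its endpoints' difference, ∂[p,q] = q − p. For instance
  ∂[2,4] = [4] − [2].
The resulting 6×8 matrix has rank 5, and its Smith normal form has invariant factors (1,1,1,1,1).

∂_2: C_2 → C_1 acts by ∂[p,q,r] = [q,r] − [p,r] + [p,q]. For instance
  ∂[1,2,4] = [2,4] − [1,4] + [1,2],
  ∂[2,4,6] = [4,6] − [2,6] + [2,4].
This gives a 8×2 integer matrix of rank 2; reducing to Smith normal form yields diagonal entries (1,1).

Computing H_k = (kernel of ∂_k) / (image of ∂_{k+1}):

  H_0: rank C_0 − rank ∂_1 = 6 − 5 = 1, and the invariant factors of ∂_1 are all 1, so H_0 ≅ Z.
  H_1: rank ker ∂_1 − rank ∂_2 = (8 − 5) − 2 = 1, and the invariant factors of ∂_2 are all 1, so H_1 ≅ Z.
  H_2: rank ker ∂_2 − rank ∂_3 = (2 − 2) − 0 = 0, and there is no ∂_3, so H_2 ≅ 0.

As a check, the Euler characteristic is 6 − 8 + 2 = 0, which agrees with 1 − 1 + 0 = 0.

H_0 = Z,  H_1 = Z,  H_2 = 0.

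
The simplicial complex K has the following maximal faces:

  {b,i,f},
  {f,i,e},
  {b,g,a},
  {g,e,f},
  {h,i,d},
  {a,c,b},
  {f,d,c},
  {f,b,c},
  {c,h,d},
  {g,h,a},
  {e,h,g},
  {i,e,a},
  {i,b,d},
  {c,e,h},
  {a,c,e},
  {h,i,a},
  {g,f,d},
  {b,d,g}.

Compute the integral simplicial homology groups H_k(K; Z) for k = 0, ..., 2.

Fix the vertex order a < b < c < d < e < f < g < h < i and write every simplex with vertices in increasing order. Then dim K = 2 and the simplices of K are:

  0-simplices (9): a, b, c, d, e, f, g, h, i
  1-simplices (27): ab, ac, ae, ag, ah, ai, bc, bd, bf, bg, bi, cd, ce, cf, ch, df, dg, dh, di, ef, eg, eh, ei, fg, fi, gh, hi
  2-simplices (18): abc, abg, ace, aei, agh, ahi, bcf, bdg, bdi, bfi, cdf, cdh, ceh, dfg, dhi, efg, efi, egh

Hence C_0 ≅ Z^9, C_1 ≅ Z^27, C_2 ≅ Z^18.

∂_1: C_1 → C_0 is given by ∂[p,q] = [q] − [p]. For instance
  ∂eh = h − e.
This gives a 9×27 integer matrix of rank 8; reducing to Smith normal form yields diagonal entries (1,1,1,1,1,1,1,1).

∂_2: C_2 → C_1 maps a triangle to the signed sum of its edges. For instance
  ∂aei = ei − ai + ae,
  ∂cdf = df − cf + cd.
As a 27×18 matrix over Z this has rank 18, with invariant factors (1,1,1,1,1,1,1,1,1,1,1,1,1,1,1,1,1,2).

From H_k ≅ ker(∂_k) / im(∂_{k+1}) we obtain:

  H_0: rank C_0 − rank ∂_1 = 9 − 8 = 1, and the invariant factors of ∂_1 are all 1, so H_0 ≅ Z.
  H_1: rank ker ∂_1 − rank ∂_2 = (27 − 8) − 18 = 1, and ∂_2 has invariant factor 2 > 1, so H_1 ≅ Z ⊕ Z/2.
  H_2: rank ker ∂_2 − rank ∂_3 = (18 − 18) − 0 = 0, and there is no ∂_3, so H_2 ≅ 0.

As a check, the Euler characteristic is 9 − 27 + 18 = 0, which agrees with 1 − 1 + 0 = 0.

H_0 = Z,  H_1 = Z ⊕ Z/2,  H_2 = 0.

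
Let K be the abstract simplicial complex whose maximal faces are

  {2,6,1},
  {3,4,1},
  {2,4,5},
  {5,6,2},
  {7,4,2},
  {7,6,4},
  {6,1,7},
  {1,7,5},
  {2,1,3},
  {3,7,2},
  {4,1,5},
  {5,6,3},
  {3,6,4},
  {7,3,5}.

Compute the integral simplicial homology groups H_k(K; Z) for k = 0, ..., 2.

Order the vertices as 1 < 2 < 3 < 4 < 5 < 6 < 7. Listing each simplex with vertices in this order, K has dimension 2 with simplices:

  0-simplices (7): [1], [2], [3], [4], [5], [6], [7]
  1-simplices (21): [1,2], [1,3], [1,4], [1,5], [1,6], [1,7], [2,3], [2,4], [2,5], [2,6], [2,7], [3,4], [3,5], [3,6], [3,7], [4,5], [4,6], [4,7], [5,6], [5,7], [6,7]
  2-simplices (14): [1,2,3], [1,2,6], [1,3,4], [1,4,5], [1,5,7], [1,6,7], [2,3,7], [2,4,5], [2,4,7], [2,5,6], [3,4,6], [3,5,6], [3,5,7], [4,6,7]

giving chain groups C_0 ≅ Z^7, C_1 ≅ Z^21, C_2 ≅ Z^14.

Boundary ∂_1: C_1 → C_0 sends each edge [p,q] (with p < q) to q − p. For instance
  ∂[3,6] = [6] − [3].
The resulting 7×21 matrix has rank 6, and its Smith normal form has invariant factors (1,1,1,1,1,1).

Boundary ∂_2: C_2 → C_1 maps a triangle to the signed sum of its edges. For instance
  ∂[1,5,7] = [5,7] − [1,7] + [1,5],
  ∂[4,6,7] = [6,7] − [4,7] + [4,6].
The 21×14 boundary matrix has rank 13 and Smith normal form diag(1,1,1,1,1,1,1,1,1,1,1,1,1).

Now H_k = ker ∂_k / im ∂_{k+1}, so:

  H_0: rank C_0 − rank ∂_1 = 7 − 6 = 1, and the invariant factors of ∂_1 are all 1, so H_0 ≅ Z.
  H_1: rank ker ∂_1 − rank ∂_2 = (21 − 6) − 13 = 2, and the invariant factors of ∂_2 are all 1, so H_1 ≅ Z^2.
  H_2: rank ker ∂_2 − rank ∂_3 = (14 − 13) − 0 = 1, and there is no ∂_3, so H_2 ≅ Z.

(K is a triangulation of the torus T^2.)

H_0 ≅ Z,  H_1 ≅ Z^2,  H_2 ≅ Z.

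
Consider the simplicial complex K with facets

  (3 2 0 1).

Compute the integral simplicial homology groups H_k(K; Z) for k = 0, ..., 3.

K has 4 vertices, 6 edges, 4 triangles, 1 3-simplex.
rank ∂_0 = 0, rank ∂_1 = 3 ⇒ b_0 = 4 − 0 − 3 = 1; all invariant factors of ∂_1 are 1 so no torsion. So H_0 ≅ Z.
rank ∂_1 = 3, rank ∂_2 = 3 ⇒ b_1 = 6 − 3 − 3 = 0; all invariant factors of ∂_2 are 1 so no torsion. So H_1 ≅ 0.
rank ∂_2 = 3, rank ∂_3 = 1 ⇒ b_2 = 4 − 3 − 1 = 0; all invariant factors of ∂_3 are 1 so no torsion. So H_2 ≅ 0.
rank ∂_3 = 1, rank ∂_4 = 0 ⇒ b_3 = 1 − 1 − 0 = 0. So H_3 ≅ 0.

H_0 = Z,  H_1 = 0,  H_2 = 0,  H_3 = 0.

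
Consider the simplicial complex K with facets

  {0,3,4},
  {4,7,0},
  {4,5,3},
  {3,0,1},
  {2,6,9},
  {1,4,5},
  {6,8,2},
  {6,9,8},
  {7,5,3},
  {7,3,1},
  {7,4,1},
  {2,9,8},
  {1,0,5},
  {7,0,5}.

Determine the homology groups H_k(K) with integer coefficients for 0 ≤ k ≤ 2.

Take the total order 0 < 1 < 2 < 3 < 4 < 5 < 6 < 7 < 8 < 9 on the vertex set. Then K (dimension 2) consists of the simplices:

  0-simplices (10): [0], [1], [2], [3], [4], [5], [6], [7], [8], [9]
  1-simplices (21): [0,1], [0,3], [0,4], [0,5], [0,7], [1,3], [1,4], [1,5], [1,7], [2,6], [2,8], [2,9], [3,4], [3,5], [3,7], [4,5], [4,7], [5,7], [6,8], [6,9], [8,9]
  2-simplices (14): [0,1,3], [0,1,5], [0,3,4], [0,4,7], [0,5,7], [1,3,7], [1,4,5], [1,4,7], [2,6,8], [2,6,9], [2,8,9], [3,4,5], [3,5,7], [6,8,9]

Hence C_0 ≅ Z^10, C_1 ≅ Z^21, C_2 ≅ Z^14.

The boundary map ∂_1: C_1 → C_0 is given by ∂[p,q] = [q] − [p]. For instance
  ∂[0,1] = [1] − [0].
The resulting 10×21 matrix has rank 8, and its Smith normal form has invariant factors (1,1,1,1,1,1,1,1).

Boundary ∂_2: C_2 → C_1 maps a triangle to the signed sum of its edges. For instance
  ∂[0,1,3] = [1,3] − [0,3] + [0,1],
  ∂[0,1,5] = [1,5] − [0,5] + [0,1].
The 21×14 boundary matrix has rank 13 and Smith normal form diag(1,1,1,1,1,1,1,1,1,1,1,1,2).

From H_k ≅ ker(∂_k) / im(∂_{k+1}) we obtain:

  H_0: rank C_0 − rank ∂_1 = 10 − 8 = 2, and the invariant factors of ∂_1 are all 1, so H_0 = Z^2.
  H_1: rank ker ∂_1 − rank ∂_2 = (21 − 8) − 13 = 0, and ∂_2 has invariant factor 2 > 1, so H_1 = Z/2Z.
  H_2: rank ker ∂_2 − rank ∂_3 = (14 − 13) − 0 = 1, and there is no ∂_3, so H_2 = Z.

H_0 = Z^2,  H_1 = Z/2Z,  H_2 = Z.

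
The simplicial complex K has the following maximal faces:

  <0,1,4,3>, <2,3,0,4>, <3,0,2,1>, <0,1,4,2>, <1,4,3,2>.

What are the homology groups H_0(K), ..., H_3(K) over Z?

H_0 = Z,  H_1 = 0,  H_2 = 0,  H_3 = Z.

Order the vertices as 0 < 1 < 2 < 3 < 4. Listing each simplex with vertices in this order, K has dimension 3 with simplices:

  0-simplices (5): [0], [1], [2], [3], [4]
  1-simplices (10): [0,1], [0,2], [0,3], [0,4], [1,2], [1,3], [1,4], [2,3], [2,4], [3,4]
  2-simplices (10): [0,1,2], [0,1,3], [0,1,4], [0,2,3], [0,2,4], [0,3,4], [1,2,3], [1,2,4], [1,3,4], [2,3,4]
  3-simplices (5): [0,1,2,3], [0,1,2,4], [0,1,3,4], [0,2,3,4], [1,2,3,4]

giving chain groups C_0 ≅ Z^5, C_1 ≅ Z^10, C_2 ≅ Z^10, C_3 ≅ Z^5.

Boundary ∂_1: C_1 → C_0 sends each edge [p,q] (with p < q) to q − p. For instance
  ∂[0,4] = [4] − [0].
This gives a 5×10 integer matrix of rank 4; reducing to Smith normal form yields diagonal entries (1,1,1,1).

∂_2: C_2 → C_1 maps a triangle to the signed sum of its edges. For instance
  ∂[1,3,4] = [3,4] − [1,4] + [1,3],
  ∂[1,2,3] = [2,3] − [1,3] + [1,2].
The 10×10 boundary matrix has rank 6 and Smith normal form diag(1,1,1,1,1,1).

Boundary ∂_3: C_3 → C_2 sends each 3-simplex σ to the alternating sum Σ_i (−1)^i (σ with its i-th vertex removed). For instance
  ∂[0,1,2,4] = [1,2,4] − [0,2,4] + [0,1,4] − [0,1,2],
  ∂[0,1,2,3] = [1,2,3] − [0,2,3] + [0,1,3] − [0,1,2].
As a 10×5 matrix over Z this has rank 4, with invariant factors (1,1,1,1).

Now H_k = ker ∂_k / im ∂_{k+1}, so:

  H_0: rank C_0 − rank ∂_1 = 5 − 4 = 1, and the invariant factors of ∂_1 are all 1, so H_0 ≅ Z.
  H_1: rank ker ∂_1 − rank ∂_2 = (10 − 4) − 6 = 0, and the invariant factors of ∂_2 are all 1, so H_1 ≅ 0.
  H_2: rank ker ∂_2 − rank ∂_3 = (10 − 6) − 4 = 0, and the invariant factors of ∂_3 are all 1, so H_2 ≅ 0.
  H_3: rank ker ∂_3 − rank ∂_4 = (5 − 4) − 0 = 1, and there is no ∂_4, so H_3 ≅ Z.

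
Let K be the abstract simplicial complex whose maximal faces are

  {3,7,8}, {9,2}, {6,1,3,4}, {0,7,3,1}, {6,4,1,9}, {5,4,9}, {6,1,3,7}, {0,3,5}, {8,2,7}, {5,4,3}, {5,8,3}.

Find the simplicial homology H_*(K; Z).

Order the vertices as 0 < 1 < 2 < 3 < 4 < 5 < 6 < 7 < 8 < 9. Listing each simplex with vertices in this order, K has dimension 3 with simplices:

  0-simplices (10): [0], [1], [2], [3], [4], [5], [6], [7], [8], [9]
  1-simplices (25): (25 of them)
  2-simplices (19): (19 of them)
  3-simplices (4): [0,1,3,7], [1,3,4,6], [1,3,6,7], [1,4,6,9]

so the chain groups are C_0 ≅ Z^10, C_1 ≅ Z^25, C_2 ≅ Z^19, C_3 ≅ Z^4.

Boundary ∂_1: C_1 → C_0 is given by ∂[p,q] = [q] − [p]. For instance
  ∂[3,7] = [7] − [3].
The 10×25 boundary matrix has rank 9 and Smith normal form diag(1,1,1,1,1,1,1,1,1).

The boundary map ∂_2: C_2 → C_1 maps a triangle to the signed sum of its edges. For instance
  ∂[2,7,8] = [7,8] − [2,8] + [2,7],
  ∂[1,6,9] = [6,9] − [1,9] + [1,6].
The resulting 25×19 matrix has rank 15, and its Smith normal form has invariant factors (1,1,1,1,1,1,1,1,1,1,1,1,1,1,1).

Boundary ∂_3: C_3 → C_2 sends each 3-simplex σ to the alternating sum Σ_i (−1)^i (σ with its i-th vertex removed). For instance
  ∂[1,3,6,7] = [3,6,7] − [1,6,7] + [1,3,7] − [1,3,6],
  ∂[1,3,4,6] = [3,4,6] − [1,4,6] + [1,3,6] − [1,3,4].
This gives a 19×4 integer matrix of rank 4; reducing to Smith normal form yields diagonal entries (1,1,1,1).

From H_k ≅ ker(∂_k) / im(∂_{k+1}) we obtain:

  H_0: rank C_0 − rank ∂_1 = 10 − 9 = 1, and the invariant factors of ∂_1 are all 1, so H_0 ≅ Z.
  H_1: rank ker ∂_1 − rank ∂_2 = (25 − 9) − 15 = 1, and the invariant factors of ∂_2 are all 1, so H_1 ≅ Z.
  H_2: rank ker ∂_2 − rank ∂_3 = (19 − 15) − 4 = 0, and the invariant factors of ∂_3 are all 1, so H_2 ≅ 0.
  H_3: rank ker ∂_3 − rank ∂_4 = (4 − 4) − 0 = 0, and there is no ∂_4, so H_3 ≅ 0.

As a check, the Euler characteristic is 10 − 25 + 19 − 4 = 0, which agrees with 1 − 1 + 0 − 0 = 0.

H_0 ≅ Z,  H_1 ≅ Z,  H_2 = 0,  H_3 = 0.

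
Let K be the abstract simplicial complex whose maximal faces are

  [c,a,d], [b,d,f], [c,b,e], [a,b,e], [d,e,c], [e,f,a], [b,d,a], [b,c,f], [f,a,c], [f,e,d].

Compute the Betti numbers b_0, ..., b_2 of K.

b_0 = 1, b_1 = 0, b_2 = 0.

Fix the vertex order a < b < c < d < e < f and write every simplex with vertices in increasing order. Then dim K = 2 and the simplices of K are:

  0-simplices (6): a, b, c, d, e, f
  1-simplices (15): ab, ac, ad, ae, af, bc, bd, be, bf, cd, ce, cf, de, df, ef
  2-simplices (10): abd, abe, acd, acf, aef, bce, bcf, bdf, cde, def

Hence C_0 ≅ Z^6, C_1 ≅ Z^15, C_2 ≅ Z^10.

The boundary map ∂_1: C_1 → C_0 sends each edge [p,q] (with p < q) to q − p.
This gives a 6×15 integer matrix of rank 5; reducing to Smith normal form yields diagonal entries (1,1,1,1,1).

Boundary ∂_2: C_2 → C_1 acts by ∂[p,q,r] = [q,r] − [p,r] + [p,q]. For instance
  ∂abd = bd − ad + ab,
  ∂abe = be − ae + ab.
This gives a 15×10 integer matrix of rank 10; reducing to Smith normal form yields diagonal entries (1,1,1,1,1,1,1,1,1,2).

Reading off H_k = ker ∂_k / im ∂_{k+1}:

  H_0: rank C_0 − rank ∂_1 = 6 − 5 = 1, and the invariant factors of ∂_1 are all 1, so H_0 ≅ Z.
  H_1: rank ker ∂_1 − rank ∂_2 = (15 − 5) − 10 = 0, and ∂_2 has invariant factor 2 > 1, so H_1 ≅ Z/2.
  H_2: rank ker ∂_2 − rank ∂_3 = (10 − 10) − 0 = 0, and there is no ∂_3, so H_2 ≅ 0.

(K is a triangulation of the real projective plane RP^2.)

Hence the Betti numbers are b_0 = 1, b_1 = 0, b_2 = 0.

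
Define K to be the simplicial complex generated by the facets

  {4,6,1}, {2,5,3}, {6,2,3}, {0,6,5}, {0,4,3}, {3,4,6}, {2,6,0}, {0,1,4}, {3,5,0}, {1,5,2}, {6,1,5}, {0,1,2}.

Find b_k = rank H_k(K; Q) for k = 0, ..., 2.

b_0 = 1, b_1 = 0, b_2 = 0.

We work with the vertex ordering 0 < 1 < 2 < 3 < 4 < 5 < 6. The simplices of K, each written with vertices in increasing order, are:

  0-simplices (7): [0], [1], [2], [3], [4], [5], [6]
  1-simplices (18): [0,1], [0,2], [0,3], [0,4], [0,5], [0,6], [1,2], [1,4], [1,5], [1,6], [2,3], [2,5], [2,6], [3,4], [3,5], [3,6], [4,6], [5,6]
  2-simplices (12): [0,1,2], [0,1,4], [0,2,6], [0,3,4], [0,3,5], [0,5,6], [1,2,5], [1,4,6], [1,5,6], [2,3,5], [2,3,6], [3,4,6]

so the chain groups are C_0 ≅ Z^7, C_1 ≅ Z^18, C_2 ≅ Z^12.

Boundary ∂_1: C_1 → C_0 is given by ∂[p,q] = [q] − [p].
As a 7×18 matrix over Z this has rank 6, with invariant factors (1,1,1,1,1,1).

∂_2: C_2 → C_1 maps a triangle to the signed sum of its edges. For instance
  ∂[0,3,4] = [3,4] − [0,4] + [0,3],
  ∂[0,1,2] = [1,2] − [0,2] + [0,1].
As a 18×12 matrix over Z this has rank 12, with invariant factors (1,1,1,1,1,1,1,1,1,1,1,2).

Computing H_k = (kernel of ∂_k) / (image of ∂_{k+1}):

  H_0: rank C_0 − rank ∂_1 = 7 − 6 = 1, and the invariant factors of ∂_1 are all 1, so H_0 = Z.
  H_1: rank ker ∂_1 − rank ∂_2 = (18 − 6) − 12 = 0, and ∂_2 has invariant factor 2 > 1, so H_1 = Z/2.
  H_2: rank ker ∂_2 − rank ∂_3 = (12 − 12) − 0 = 0, and there is no ∂_3, so H_2 = 0.

Hence the Betti numbers are b_0 = 1, b_1 = 0, b_2 = 0.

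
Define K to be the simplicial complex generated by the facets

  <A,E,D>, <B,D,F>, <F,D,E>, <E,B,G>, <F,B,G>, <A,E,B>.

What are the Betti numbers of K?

b_0 = 1, b_1 = 1, b_2 = 0.

K has 6 vertices, 12 edges, 6 triangles.
rank ∂_0 = 0, rank ∂_1 = 5 ⇒ b_0 = 6 − 0 − 5 = 1; all invariant factors of ∂_1 are 1 so no torsion. So H_0 ≅ Z.
rank ∂_1 = 5, rank ∂_2 = 6 ⇒ b_1 = 12 − 5 − 6 = 1; all invariant factors of ∂_2 are 1 so no torsion. So H_1 ≅ Z.
rank ∂_2 = 6, rank ∂_3 = 0 ⇒ b_2 = 6 − 6 − 0 = 0. So H_2 ≅ 0.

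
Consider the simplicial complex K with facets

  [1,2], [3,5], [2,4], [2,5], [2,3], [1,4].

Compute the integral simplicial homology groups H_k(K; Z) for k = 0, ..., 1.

Take the total order 1 < 2 < 3 < 4 < 5 on the vertex set. Then K (dimension 1) consists of the simplices:

  0-simplices (5): [1], [2], [3], [4], [5]
  1-simplices (6): [1,2], [1,4], [2,3], [2,4], [2,5], [3,5]

Hence C_0 ≅ Z^5, C_1 ≅ Z^6.

Boundary ∂_1: C_1 → C_0 sends each edge [p,q] (with p < q) to q − p. For instance
  ∂[1,2] = [2] − [1].
As a 5×6 matrix over Z this has rank 4, with invariant factors (1,1,1,1).

From H_k ≅ ker(∂_k) / im(∂_{k+1}) we obtain:

  H_0: rank C_0 − rank ∂_1 = 5 − 4 = 1, and the invariant factors of ∂_1 are all 1, so H_0 ≅ Z.
  H_1: rank ker ∂_1 − rank ∂_2 = (6 − 4) − 0 = 2, and there is no ∂_2, so H_1 ≅ Z^2.

As a check, the Euler characteristic is 5 − 6 = -1, which agrees with 1 − 2 = -1.

H_0 = Z,  H_1 = Z^2.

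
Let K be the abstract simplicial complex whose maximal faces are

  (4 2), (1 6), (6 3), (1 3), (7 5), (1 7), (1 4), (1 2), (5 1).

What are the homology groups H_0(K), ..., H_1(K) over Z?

H_0 ≅ Z,  H_1 ≅ Z^3.

Fix the vertex order 1 < 2 < 3 < 4 < 5 < 6 < 7 and write every simplex with vertices in increasing order. Then dim K = 1 and the simplices of K are:

  0-simplices (7): [1], [2], [3], [4], [5], [6], [7]
  1-simplices (9): [1,2], [1,3], [1,4], [1,5], [1,6], [1,7], [2,4], [3,6], [5,7]

so the chain groups are C_0 ≅ Z^7, C_1 ≅ Z^9.

Boundary ∂_1: C_1 → C_0 is given by ∂[p,q] = [q] − [p].
This gives a 7×9 integer matrix of rank 6; reducing to Smith normal form yields diagonal entries (1,1,1,1,1,1).

Reading off H_k = ker ∂_k / im ∂_{k+1}:

  H_0: rank C_0 − rank ∂_1 = 7 − 6 = 1, and the invariant factors of ∂_1 are all 1, so H_0 = Z.
  H_1: rank ker ∂_1 − rank ∂_2 = (9 − 6) − 0 = 3, and there is no ∂_2, so H_1 = Z^3.

As a check, the Euler characteristic is 7 − 9 = -2, which agrees with 1 − 3 = -2.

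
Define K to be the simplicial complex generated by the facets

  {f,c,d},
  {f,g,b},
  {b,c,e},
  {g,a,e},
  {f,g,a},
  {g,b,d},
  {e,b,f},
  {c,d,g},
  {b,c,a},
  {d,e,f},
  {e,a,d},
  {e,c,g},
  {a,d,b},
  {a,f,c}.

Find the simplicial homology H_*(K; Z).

We work with the vertex ordering a < b < c < d < e < f < g. The simplices of K, each written with vertices in increasing order, are:

  0-simplices (7): a, b, c, d, e, f, g
  1-simplices (21): ab, ac, ad, ae, af, ag, bc, bd, be, bf, bg, cd, ce, cf, cg, de, df, dg, ef, eg, fg
  2-simplices (14): abc, abd, acf, ade, aeg, afg, bce, bdg, bef, bfg, cdf, cdg, ceg, def

Hence C_0 ≅ Z^7, C_1 ≅ Z^21, C_2 ≅ Z^14.

Boundary ∂_1: C_1 → C_0 is given by ∂[p,q] = [q] − [p]. For instance
  ∂bg = g − b.
The 7×21 boundary matrix has rank 6 and Smith normal form diag(1,1,1,1,1,1).

Boundary ∂_2: C_2 → C_1 sends each 2-simplex [p,q,r] to [q,r] − [p,r] + [p,q]. For instance
  ∂aeg = eg − ag + ae,
  ∂ade = de − ae + ad.
As a 21×14 matrix over Z this has rank 13, with invariant factors (1,1,1,1,1,1,1,1,1,1,1,1,1).

From H_k ≅ ker(∂_k) / im(∂_{k+1}) we obtain:

  H_0: rank C_0 − rank ∂_1 = 7 − 6 = 1, and the invariant factors of ∂_1 are all 1, so H_0 = Z.
  H_1: rank ker ∂_1 − rank ∂_2 = (21 − 6) − 13 = 2, and the invariant factors of ∂_2 are all 1, so H_1 = Z^2.
  H_2: rank ker ∂_2 − rank ∂_3 = (14 − 13) − 0 = 1, and there is no ∂_3, so H_2 = Z.

As a check, the Euler characteristic is 7 − 21 + 14 = 0, which agrees with 1 − 2 + 1 = 0.
(K is a triangulation of the torus T^2.)

H_0 = Z,  H_1 = Z^2,  H_2 = Z.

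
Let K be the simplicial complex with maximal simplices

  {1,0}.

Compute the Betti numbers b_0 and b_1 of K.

We work with the vertex ordering 0 < 1. The simplices of K, each written with vertices in increasing order, are:

  0-simplices (2): [0], [1]
  1-simplices (1): [0,1]

giving chain groups C_0 ≅ Z^2, C_1 ≅ Z^1.

The boundary map ∂_1: C_1 → C_0 maps an edge to its endpoints' difference, ∂[p,q] = q − p.
As a 2×1 matrix over Z this has rank 1, with invariant factors (1).

Now H_k = ker ∂_k / im ∂_{k+1}, so:

  H_0: rank C_0 − rank ∂_1 = 2 − 1 = 1, and the invariant factors of ∂_1 are all 1, so H_0 = Z.
  H_1: rank ker ∂_1 − rank ∂_2 = (1 − 1) − 0 = 0, and there is no ∂_2, so H_1 = 0.

Hence the Betti numbers are b_0 = 1, b_1 = 0.

b_0 = 1, b_1 = 0.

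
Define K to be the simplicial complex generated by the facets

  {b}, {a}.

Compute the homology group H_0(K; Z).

H_0 ≅ Z^2.

Fix the vertex order a < b and write every simplex with vertices in increasing order. Then dim K = 0 and the simplices of K are:

  0-simplices (2): a, b

so the chain groups are C_0 ≅ Z^2.

From H_k ≅ ker(∂_k) / im(∂_{k+1}) we obtain:

  H_0: rank C_0 − rank ∂_1 = 2 − 0 = 2, and there is no ∂_1, so H_0 ≅ Z^2.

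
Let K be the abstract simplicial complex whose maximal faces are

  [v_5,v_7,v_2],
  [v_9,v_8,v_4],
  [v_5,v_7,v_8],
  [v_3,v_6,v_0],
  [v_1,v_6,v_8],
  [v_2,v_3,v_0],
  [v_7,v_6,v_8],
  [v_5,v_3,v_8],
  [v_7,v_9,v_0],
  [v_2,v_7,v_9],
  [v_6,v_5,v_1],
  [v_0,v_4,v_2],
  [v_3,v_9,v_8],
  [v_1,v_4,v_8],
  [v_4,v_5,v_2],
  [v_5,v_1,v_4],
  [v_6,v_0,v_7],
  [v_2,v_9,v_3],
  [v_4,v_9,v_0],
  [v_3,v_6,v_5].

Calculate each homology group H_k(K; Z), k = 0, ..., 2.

We work with the vertex ordering v_0 < v_1 < v_2 < v_3 < v_4 < v_5 < v_6 < v_7 < v_8 < v_9. The simplices of K, each written with vertices in increasing order, are:

  0-simplices (10): [v_0], [v_1], [v_2], [v_3], [v_4], [v_5], [v_6], [v_7], [v_8], [v_9]
  1-simplices (30): (30 of them)
  2-simplices (20): (20 of them)

so the chain groups are C_0 ≅ Z^10, C_1 ≅ Z^30, C_2 ≅ Z^20.

The boundary map ∂_1: C_1 → C_0 is given by ∂[p,q] = [q] − [p].
As a 10×30 matrix over Z this has rank 9, with invariant factors (1,1,1,1,1,1,1,1,1).

The boundary map ∂_2: C_2 → C_1 maps a triangle to the signed sum of its edges. For instance
  ∂[v_0,v_4,v_9] = [v_4,v_9] − [v_0,v_9] + [v_0,v_4],
  ∂[v_0,v_6,v_7] = [v_6,v_7] − [v_0,v_7] + [v_0,v_6].
The 30×20 boundary matrix has rank 20 and Smith normal form diag(1,1,1,1,1,1,1,1,1,1,1,1,1,1,1,1,1,1,1,2).

Computing H_k = (kernel of ∂_k) / (image of ∂_{k+1}):

  H_0: rank C_0 − rank ∂_1 = 10 − 9 = 1, and the invariant factors of ∂_1 are all 1, so H_0 ≅ Z.
  H_1: rank ker ∂_1 − rank ∂_2 = (30 − 9) − 20 = 1, and ∂_2 has invariant factor 2 > 1, so H_1 ≅ Z ⊕ Z/2Z.
  H_2: rank ker ∂_2 − rank ∂_3 = (20 − 20) − 0 = 0, and there is no ∂_3, so H_2 ≅ 0.

H_0 = Z,  H_1 = Z ⊕ Z/2Z,  H_2 = 0.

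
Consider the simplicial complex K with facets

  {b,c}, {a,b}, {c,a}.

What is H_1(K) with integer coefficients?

H_1 ≅ Z.

We work with the vertex ordering a < b < c. The simplices of K, each written with vertices in increasing order, are:

  0-simplices (3): a, b, c
  1-simplices (3): ab, ac, bc

Hence C_0 ≅ Z^3, C_1 ≅ Z^3.

The boundary map ∂_1: C_1 → C_0 maps an edge to its endpoints' difference, ∂[p,q] = q − p. For instance
  ∂ab = b − a.
The 3×3 boundary matrix has rank 2 and Smith normal form diag(1,1).

Reading off H_k = ker ∂_k / im ∂_{k+1}:

  H_1: rank ker ∂_1 − rank ∂_2 = (3 − 2) − 0 = 1, and there is no ∂_2, so H_1 = Z.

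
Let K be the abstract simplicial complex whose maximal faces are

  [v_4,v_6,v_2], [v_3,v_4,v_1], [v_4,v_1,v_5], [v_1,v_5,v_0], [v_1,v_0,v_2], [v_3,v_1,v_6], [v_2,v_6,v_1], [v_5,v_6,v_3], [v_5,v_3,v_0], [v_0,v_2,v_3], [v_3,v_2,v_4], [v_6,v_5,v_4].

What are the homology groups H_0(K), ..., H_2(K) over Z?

H_0 ≅ Z,  H_1 ≅ Z/2,  H_2 = 0.

Fix the vertex order v_0 < v_1 < v_2 < v_3 < v_4 < v_5 < v_6 and write every simplex with vertices in increasing order. Then dim K = 2 and the simplices of K are:

  0-simplices (7): [v_0], [v_1], [v_2], [v_3], [v_4], [v_5], [v_6]
  1-simplices (18): (18 of them)
  2-simplices (12): (12 of them)

Hence C_0 ≅ Z^7, C_1 ≅ Z^18, C_2 ≅ Z^12.

Boundary ∂_1: C_1 → C_0 is given by ∂[p,q] = [q] − [p].
As a 7×18 matrix over Z this has rank 6, with invariant factors (1,1,1,1,1,1).

The boundary map ∂_2: C_2 → C_1 sends each 2-simplex [p,q,r] to [q,r] − [p,r] + [p,q]. For instance
  ∂[v_1,v_4,v_5] = [v_4,v_5] − [v_1,v_5] + [v_1,v_4],
  ∂[v_2,v_3,v_4] = [v_3,v_4] − [v_2,v_4] + [v_2,v_3].
The 18×12 boundary matrix has rank 12 and Smith normal form diag(1,1,1,1,1,1,1,1,1,1,1,2).

Computing H_k = (kernel of ∂_k) / (image of ∂_{k+1}):

  H_0: rank C_0 − rank ∂_1 = 7 − 6 = 1, and the invariant factors of ∂_1 are all 1, so H_0 = Z.
  H_1: rank ker ∂_1 − rank ∂_2 = (18 − 6) − 12 = 0, and ∂_2 has invariant factor 2 > 1, so H_1 = Z/2.
  H_2: rank ker ∂_2 − rank ∂_3 = (12 − 12) − 0 = 0, and there is no ∂_3, so H_2 = 0.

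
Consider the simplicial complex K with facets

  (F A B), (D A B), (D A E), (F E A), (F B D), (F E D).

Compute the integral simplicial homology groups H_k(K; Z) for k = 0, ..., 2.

H_0 ≅ Z,  H_1 = 0,  H_2 ≅ Z.

We work with the vertex ordering A < B < D < E < F. The simplices of K, each written with vertices in increasing order, are:

  0-simplices (5): A, B, D, E, F
  1-simplices (9): AB, AD, AE, AF, BD, BF, DE, DF, EF
  2-simplices (6): ABD, ABF, ADE, AEF, BDF, DEF

giving chain groups C_0 ≅ Z^5, C_1 ≅ Z^9, C_2 ≅ Z^6.

Boundary ∂_1: C_1 → C_0 sends each edge [p,q] (with p < q) to q − p.
This gives a 5×9 integer matrix of rank 4; reducing to Smith normal form yields diagonal entries (1,1,1,1).

Boundary ∂_2: C_2 → C_1 maps a triangle to the signed sum of its edges. For instance
  ∂ADE = DE − AE + AD,
  ∂AEF = EF − AF + AE.
This gives a 9×6 integer matrix of rank 5; reducing to Smith normal form yields diagonal entries (1,1,1,1,1).

From H_k ≅ ker(∂_k) / im(∂_{k+1}) we obtain:

  H_0: rank C_0 − rank ∂_1 = 5 − 4 = 1, and the invariant factors of ∂_1 are all 1, so H_0 ≅ Z.
  H_1: rank ker ∂_1 − rank ∂_2 = (9 − 4) − 5 = 0, and the invariant factors of ∂_2 are all 1, so H_1 ≅ 0.
  H_2: rank ker ∂_2 − rank ∂_3 = (6 − 5) − 0 = 1, and there is no ∂_3, so H_2 ≅ Z.

As a check, the Euler characteristic is 5 − 9 + 6 = 2, which agrees with 1 − 0 + 1 = 2.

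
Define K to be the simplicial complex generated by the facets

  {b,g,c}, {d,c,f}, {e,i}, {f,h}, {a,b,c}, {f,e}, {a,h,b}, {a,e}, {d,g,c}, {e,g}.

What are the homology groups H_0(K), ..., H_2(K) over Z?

Fix the vertex order a < b < c < d < e < f < g < h < i and write every simplex with vertices in increasing order. Then dim K = 2 and the simplices of K are:

  0-simplices (9): a, b, c, d, e, f, g, h, i
  1-simplices (16): ab, ac, ae, ah, bc, bg, bh, cd, cf, cg, df, dg, ef, eg, ei, fh
  2-simplices (5): abc, abh, bcg, cdf, cdg

Hence C_0 ≅ Z^9, C_1 ≅ Z^16, C_2 ≅ Z^5.

The boundary map ∂_1: C_1 → C_0 sends each edge [p,q] (with p < q) to q − p.
The resulting 9×16 matrix has rank 8, and its Smith normal form has invariant factors (1,1,1,1,1,1,1,1).

The boundary map ∂_2: C_2 → C_1 sends each 2-simplex [p,q,r] to [q,r] − [p,r] + [p,q]. For instance
  ∂abc = bc − ac + ab,
  ∂cdf = df − cf + cd.
The resulting 16×5 matrix has rank 5, and its Smith normal form has invariant factors (1,1,1,1,1).

From H_k ≅ ker(∂_k) / im(∂_{k+1}) we obtain:

  H_0: rank C_0 − rank ∂_1 = 9 − 8 = 1, and the invariant factors of ∂_1 are all 1, so H_0 ≅ Z.
  H_1: rank ker ∂_1 − rank ∂_2 = (16 − 8) − 5 = 3, and the invariant factors of ∂_2 are all 1, so H_1 ≅ Z^3.
  H_2: rank ker ∂_2 − rank ∂_3 = (5 − 5) − 0 = 0, and there is no ∂_3, so H_2 ≅ 0.

As a check, the Euler characteristic is 9 − 16 + 5 = -2, which agrees with 1 − 3 + 0 = -2.

H_0 = Z,  H_1 = Z^3,  H_2 = 0.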